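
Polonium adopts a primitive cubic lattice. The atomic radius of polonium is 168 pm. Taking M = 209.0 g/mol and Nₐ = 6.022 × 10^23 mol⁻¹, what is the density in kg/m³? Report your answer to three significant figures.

9150 kg/m³

In a simple cubic lattice, atoms touch along the cell edge, so a = 2r, giving a = 336.0 pm = 3.360 × 10^-8 cm.
With Z = 1, ρ = Z·M/(N_A·a³) = 1 × 209.0 / (6.022 × 10²³ × 3.793 × 10^-23) = 9.149 g/cm³ = 9150 kg/m³.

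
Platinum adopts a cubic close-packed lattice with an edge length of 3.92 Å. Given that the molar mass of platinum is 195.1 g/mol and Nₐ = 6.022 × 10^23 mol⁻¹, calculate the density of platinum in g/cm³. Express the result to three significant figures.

An FCC unit cell contains Z = 4 atoms.
Cell volume: a³ = (3.92 Å)³ = (3.920 × 10^-8 cm)³ = 6.024 × 10^-23 cm³.
ρ = Z·M/(N_A·a³) = 4 × 195.1 / (6.022 × 10²³ × 6.024 × 10^-23) = 21.51 g/cm³.

21.5 g/cm³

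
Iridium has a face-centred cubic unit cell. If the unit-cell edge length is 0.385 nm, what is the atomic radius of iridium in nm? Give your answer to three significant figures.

0.136 nm

In an FCC lattice, atoms touch along the face diagonal, so √2·a = 4r.
r = √2·a/4 = 1.4142 × 0.385 / 4 = 0.136 nm.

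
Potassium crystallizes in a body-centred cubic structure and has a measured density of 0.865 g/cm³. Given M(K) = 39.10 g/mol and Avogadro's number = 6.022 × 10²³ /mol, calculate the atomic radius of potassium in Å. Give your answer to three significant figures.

2.30 Å

For a BCC cell (Z = 2), a³ = Z·M/(N_A·ρ) = 2 × 39.10 / (6.022 × 10²³ × 0.8650) = 1.501 × 10^-22 cm³, so a = 5.315 × 10^-8 cm = 5.315 Å.
Atoms touch along the body diagonal, so √3·a = 4r, so r = 0.4330 × a = 2.30 Å.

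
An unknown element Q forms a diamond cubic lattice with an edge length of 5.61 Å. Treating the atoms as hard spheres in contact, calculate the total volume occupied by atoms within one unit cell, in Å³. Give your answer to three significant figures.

In a diamond cubic lattice nearest neighbors lie along the body diagonal with √3·a = 8r, so r = 0.2165a = 1.215 Å.
V_atoms = Z × (4/3)πr³ = 8 × (4/3)π × (1.215)³ = 60.0 Å³.

60.0 Å³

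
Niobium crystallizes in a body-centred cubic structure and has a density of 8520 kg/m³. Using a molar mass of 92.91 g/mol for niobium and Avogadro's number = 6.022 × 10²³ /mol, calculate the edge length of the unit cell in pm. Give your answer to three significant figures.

With Z = 2 atoms per BCC cell, a³ = Z·M/(N_A·ρ) = 2 × 92.91 / (6.022 × 10²³ × 8.520 g/cm³) = 3.622 × 10^-23 cm³.
a = (3.622 × 10^-23)^(1/3) = 3.309 × 10^-8 cm = 331 pm.

331 pm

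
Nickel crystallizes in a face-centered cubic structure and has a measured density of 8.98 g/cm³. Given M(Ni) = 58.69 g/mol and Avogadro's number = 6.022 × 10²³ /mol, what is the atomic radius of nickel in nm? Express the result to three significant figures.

0.124 nm

For an FCC cell (Z = 4), a³ = Z·M/(N_A·ρ) = 4 × 58.69 / (6.022 × 10²³ × 8.980) = 4.341 × 10^-23 cm³, so a = 3.515 × 10^-8 cm = 0.3515 nm.
Atoms touch along the face diagonal, so √2·a = 4r, so r = 0.3536 × a = 0.124 nm.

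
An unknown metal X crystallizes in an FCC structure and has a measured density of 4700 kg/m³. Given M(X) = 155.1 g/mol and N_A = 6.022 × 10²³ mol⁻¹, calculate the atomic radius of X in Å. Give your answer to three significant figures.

2.13 Å

For an FCC cell (Z = 4), a³ = Z·M/(N_A·ρ) = 4 × 155.1 / (6.022 × 10²³ × 4.700) = 2.192 × 10^-22 cm³, so a = 6.029 × 10^-8 cm = 6.029 Å.
Atoms touch along the face diagonal, so √2·a = 4r, so r = 0.3536 × a = 2.13 Å.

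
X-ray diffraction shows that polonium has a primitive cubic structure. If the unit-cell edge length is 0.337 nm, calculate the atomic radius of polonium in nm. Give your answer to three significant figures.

In a simple cubic lattice, atoms touch along the cell edge, so a = 2r.
r = a/2 = 0.337/2 = 0.169 nm.

0.169 nm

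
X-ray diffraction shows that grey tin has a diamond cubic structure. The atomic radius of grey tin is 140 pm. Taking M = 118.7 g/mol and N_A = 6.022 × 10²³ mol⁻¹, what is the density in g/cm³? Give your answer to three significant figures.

5.83 g/cm³

In a diamond cubic lattice, nearest neighbors lie along the body diagonal with √3·a = 8r, giving a = 646.6 pm = 6.466 × 10^-8 cm.
With Z = 8, ρ = Z·M/(N_A·a³) = 8 × 118.7 / (6.022 × 10²³ × 2.704 × 10^-22) = 5.832 g/cm³.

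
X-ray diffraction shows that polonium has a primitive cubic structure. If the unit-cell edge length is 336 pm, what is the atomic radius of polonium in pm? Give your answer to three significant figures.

In a simple cubic lattice, atoms touch along the cell edge, so a = 2r.
r = a/2 = 336/2 = 168 pm.

168 pm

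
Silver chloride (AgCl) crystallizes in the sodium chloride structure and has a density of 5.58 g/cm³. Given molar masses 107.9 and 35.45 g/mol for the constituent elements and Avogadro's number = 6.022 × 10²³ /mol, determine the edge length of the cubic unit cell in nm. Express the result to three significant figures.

M(AgCl) = 143.35 g/mol; Z = 4 formula units per cell.
a³ = Z·M/(N_A·ρ) = 4 × 143.35 / (6.022 × 10²³ × 5.58) = 1.706 × 10^-22 cm³, so a = 5.547 × 10^-8 cm = 0.555 nm.

0.555 nm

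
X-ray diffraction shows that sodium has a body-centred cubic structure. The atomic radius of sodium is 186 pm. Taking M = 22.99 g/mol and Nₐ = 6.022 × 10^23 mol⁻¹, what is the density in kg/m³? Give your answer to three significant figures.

963 kg/m³

In a BCC lattice, atoms touch along the body diagonal, so √3·a = 4r, giving a = 429.5 pm = 4.295 × 10^-8 cm.
With Z = 2, ρ = Z·M/(N_A·a³) = 2 × 22.99 / (6.022 × 10²³ × 7.926 × 10^-23) = 0.9634 g/cm³ = 963 kg/m³.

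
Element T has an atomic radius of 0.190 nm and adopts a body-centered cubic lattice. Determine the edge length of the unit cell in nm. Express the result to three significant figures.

0.439 nm

In a BCC lattice, atoms touch along the body diagonal, so √3·a = 4r.
a = 4r/√3 = 4 × 0.190 / 1.7321 = 0.439 nm.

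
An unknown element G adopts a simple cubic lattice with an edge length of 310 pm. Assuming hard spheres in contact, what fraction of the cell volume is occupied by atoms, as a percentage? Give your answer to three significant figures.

52.4%

In a simple cubic lattice atoms touch along the cell edge, so a = 2r, so r = 0.5000a = 155.0 pm.
Packing fraction = Z·(4/3)πr³ / a³ = 1 × (4/3)π × (155.0)³ / (310)³ = 0.5236 = 52.4%.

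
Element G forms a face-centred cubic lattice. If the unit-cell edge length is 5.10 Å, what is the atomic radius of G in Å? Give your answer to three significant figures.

1.80 Å

In an FCC lattice, atoms touch along the face diagonal, so √2·a = 4r.
r = √2·a/4 = 1.4142 × 5.10 / 4 = 1.80 Å.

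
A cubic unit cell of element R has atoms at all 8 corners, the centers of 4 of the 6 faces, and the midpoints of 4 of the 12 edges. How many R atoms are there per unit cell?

Corner atoms are shared by 8 cells (1/8 each), face atoms by 2 (1/2 each), edge atoms by 4 (1/4 each).
Net atoms = 8 × 1/8 + 4 × 1/2 + 4 × 1/4 = 1 + 2 + 1 = 4.

4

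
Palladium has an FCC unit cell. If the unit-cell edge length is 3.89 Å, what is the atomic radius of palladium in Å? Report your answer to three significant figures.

In an FCC lattice, atoms touch along the face diagonal, so √2·a = 4r.
r = √2·a/4 = 1.4142 × 3.89 / 4 = 1.38 Å.

1.38 Å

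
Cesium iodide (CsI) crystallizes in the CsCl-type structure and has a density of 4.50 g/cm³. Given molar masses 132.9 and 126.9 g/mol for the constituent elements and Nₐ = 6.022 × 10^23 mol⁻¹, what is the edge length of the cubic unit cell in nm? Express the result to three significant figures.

M(CsI) = 259.8 g/mol; Z = 1 formula unit per cell.
a³ = Z·M/(N_A·ρ) = 1 × 259.8 / (6.022 × 10²³ × 4.50) = 9.587 × 10^-23 cm³, so a = 4.577 × 10^-8 cm = 0.458 nm.

0.458 nm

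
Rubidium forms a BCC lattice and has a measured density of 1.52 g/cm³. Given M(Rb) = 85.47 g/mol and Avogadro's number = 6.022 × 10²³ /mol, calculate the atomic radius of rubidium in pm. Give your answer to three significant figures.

For a BCC cell (Z = 2), a³ = Z·M/(N_A·ρ) = 2 × 85.47 / (6.022 × 10²³ × 1.520) = 1.867 × 10^-22 cm³, so a = 5.716 × 10^-8 cm = 571.6 pm.
Atoms touch along the body diagonal, so √3·a = 4r, so r = 0.4330 × a = 248 pm.

248 pm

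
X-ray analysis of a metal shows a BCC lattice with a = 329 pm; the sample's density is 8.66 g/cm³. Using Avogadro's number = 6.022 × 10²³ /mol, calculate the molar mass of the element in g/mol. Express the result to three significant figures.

A BCC cell has Z = 2 atoms; a = 3.290 × 10^-8 cm.
M = ρ·N_A·a³/Z = 8.66 × 6.022 × 10²³ × 3.561 × 10^-23 / 2 = 92.9 g/mol.

92.9 g/mol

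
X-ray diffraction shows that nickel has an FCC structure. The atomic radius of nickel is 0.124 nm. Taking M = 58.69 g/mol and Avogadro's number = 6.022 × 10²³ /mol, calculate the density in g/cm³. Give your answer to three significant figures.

9.04 g/cm³

In an FCC lattice, atoms touch along the face diagonal, so √2·a = 4r, giving a = 0.3507 nm = 3.507 × 10^-8 cm.
With Z = 4, ρ = Z·M/(N_A·a³) = 4 × 58.69 / (6.022 × 10²³ × 4.314 × 10^-23) = 9.036 g/cm³.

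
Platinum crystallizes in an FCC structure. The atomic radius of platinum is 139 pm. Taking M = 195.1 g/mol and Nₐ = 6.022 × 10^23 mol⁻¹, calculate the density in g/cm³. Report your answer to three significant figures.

21.3 g/cm³

In an FCC lattice, atoms touch along the face diagonal, so √2·a = 4r, giving a = 393.2 pm = 3.932 × 10^-8 cm.
With Z = 4, ρ = Z·M/(N_A·a³) = 4 × 195.1 / (6.022 × 10²³ × 6.077 × 10^-23) = 21.33 g/cm³.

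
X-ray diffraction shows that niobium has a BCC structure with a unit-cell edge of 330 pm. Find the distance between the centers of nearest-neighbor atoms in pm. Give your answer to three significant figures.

286 pm

In a BCC structure, atoms touch along the body diagonal, so √3·a = 4r; the nearest-neighbor distance equals 2r = 0.8660·a.
d = 0.8660 × 330 = 286 pm.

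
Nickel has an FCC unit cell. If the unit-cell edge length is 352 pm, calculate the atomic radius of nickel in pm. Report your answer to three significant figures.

In an FCC lattice, atoms touch along the face diagonal, so √2·a = 4r.
r = √2·a/4 = 1.4142 × 352 / 4 = 124 pm.

124 pm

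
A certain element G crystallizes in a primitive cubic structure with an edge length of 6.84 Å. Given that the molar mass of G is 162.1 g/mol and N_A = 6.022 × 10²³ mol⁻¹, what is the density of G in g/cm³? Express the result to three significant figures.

A simple cubic unit cell contains Z = 1 atom.
Cell volume: a³ = (6.84 Å)³ = (6.840 × 10^-8 cm)³ = 3.200 × 10^-22 cm³.
ρ = Z·M/(N_A·a³) = 1 × 162.1 / (6.022 × 10²³ × 3.200 × 10^-22) = 0.8412 g/cm³.

0.841 g/cm³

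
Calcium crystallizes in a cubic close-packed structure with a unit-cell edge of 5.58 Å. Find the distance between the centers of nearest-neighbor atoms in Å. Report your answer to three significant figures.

3.95 Å

In an FCC structure, atoms touch along the face diagonal, so √2·a = 4r; the nearest-neighbor distance equals 2r = 0.7071·a.
d = 0.7071 × 5.58 = 3.95 Å.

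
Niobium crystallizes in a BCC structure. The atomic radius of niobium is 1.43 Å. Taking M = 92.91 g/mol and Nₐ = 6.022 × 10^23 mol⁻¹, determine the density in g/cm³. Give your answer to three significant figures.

In a BCC lattice, atoms touch along the body diagonal, so √3·a = 4r, giving a = 3.302 Å = 3.302 × 10^-8 cm.
With Z = 2, ρ = Z·M/(N_A·a³) = 2 × 92.91 / (6.022 × 10²³ × 3.602 × 10^-23) = 8.567 g/cm³.

8.57 g/cm³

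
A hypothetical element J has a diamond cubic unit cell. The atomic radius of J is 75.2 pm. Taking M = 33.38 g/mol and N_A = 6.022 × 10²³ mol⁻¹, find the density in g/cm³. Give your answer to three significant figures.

10.6 g/cm³

In a diamond cubic lattice, nearest neighbors lie along the body diagonal with √3·a = 8r, giving a = 347.3 pm = 3.473 × 10^-8 cm.
With Z = 8, ρ = Z·M/(N_A·a³) = 8 × 33.38 / (6.022 × 10²³ × 4.190 × 10^-23) = 10.58 g/cm³.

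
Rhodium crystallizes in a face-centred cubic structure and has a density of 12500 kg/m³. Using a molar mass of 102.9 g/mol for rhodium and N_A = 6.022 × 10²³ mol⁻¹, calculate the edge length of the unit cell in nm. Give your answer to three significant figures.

With Z = 4 atoms per FCC cell, a³ = Z·M/(N_A·ρ) = 4 × 102.9 / (6.022 × 10²³ × 12.50 g/cm³) = 5.468 × 10^-23 cm³.
a = (5.468 × 10^-23)^(1/3) = 3.796 × 10^-8 cm = 0.380 nm.

0.380 nm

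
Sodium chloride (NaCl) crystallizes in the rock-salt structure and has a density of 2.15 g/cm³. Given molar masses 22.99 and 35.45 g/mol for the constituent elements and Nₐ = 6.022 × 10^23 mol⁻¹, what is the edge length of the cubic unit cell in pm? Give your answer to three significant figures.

M(NaCl) = 58.44 g/mol; Z = 4 formula units per cell.
a³ = Z·M/(N_A·ρ) = 4 × 58.44 / (6.022 × 10²³ × 2.15) = 1.805 × 10^-22 cm³, so a = 5.652 × 10^-8 cm = 565 pm.

565 pm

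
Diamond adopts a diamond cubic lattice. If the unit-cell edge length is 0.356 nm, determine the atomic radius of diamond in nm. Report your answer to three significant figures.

0.0771 nm

In a diamond cubic lattice, nearest neighbors lie along the body diagonal with √3·a = 8r.
r = √3·a/8 = 1.7321 × 0.356 / 8 = 0.0771 nm.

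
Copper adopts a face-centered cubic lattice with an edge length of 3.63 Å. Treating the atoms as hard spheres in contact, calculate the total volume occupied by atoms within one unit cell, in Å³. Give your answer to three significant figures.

35.4 Å³

In an FCC lattice atoms touch along the face diagonal, so √2·a = 4r, so r = 0.3536a = 1.283 Å.
V_atoms = Z × (4/3)πr³ = 4 × (4/3)π × (1.283)³ = 35.4 Å³.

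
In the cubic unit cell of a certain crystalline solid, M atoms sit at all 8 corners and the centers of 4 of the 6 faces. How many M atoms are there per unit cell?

Corner atoms are shared by 8 cells (1/8 each), face atoms by 2 (1/2 each).
Net atoms = 8 × 1/8 + 4 × 1/2 = 1 + 2 = 3.

3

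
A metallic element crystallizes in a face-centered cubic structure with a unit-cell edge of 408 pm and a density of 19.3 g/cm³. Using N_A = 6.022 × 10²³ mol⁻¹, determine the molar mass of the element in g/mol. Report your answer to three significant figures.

An FCC cell has Z = 4 atoms; a = 4.080 × 10^-8 cm.
M = ρ·N_A·a³/Z = 19.3 × 6.022 × 10²³ × 6.792 × 10^-23 / 4 = 197 g/mol.

197 g/mol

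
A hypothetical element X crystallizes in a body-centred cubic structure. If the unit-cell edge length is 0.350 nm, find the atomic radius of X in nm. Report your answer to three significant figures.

0.152 nm

In a BCC lattice, atoms touch along the body diagonal, so √3·a = 4r.
r = √3·a/4 = 1.7321 × 0.350 / 4 = 0.152 nm.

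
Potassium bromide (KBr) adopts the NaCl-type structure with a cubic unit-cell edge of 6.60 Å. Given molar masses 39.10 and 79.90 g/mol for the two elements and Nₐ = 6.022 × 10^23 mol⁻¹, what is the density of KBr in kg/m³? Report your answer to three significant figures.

The NaCl-type structure contains Z = 4 formula units per cell; M(KBr) = 39.10 + 79.90 = 119.0 g/mol.
a³ = (6.600 × 10^-8 cm)³ = 2.875 × 10^-22 cm³.
ρ = 4 × 119.0 / (6.022 × 10²³ × 2.875 × 10^-22) = 2.749 g/cm³ = 2750 kg/m³.

2750 kg/m³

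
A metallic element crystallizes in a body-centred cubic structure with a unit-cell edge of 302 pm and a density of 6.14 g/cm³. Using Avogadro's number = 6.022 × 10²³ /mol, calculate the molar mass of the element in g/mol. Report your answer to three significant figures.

50.9 g/mol

A BCC cell has Z = 2 atoms; a = 3.020 × 10^-8 cm.
M = ρ·N_A·a³/Z = 6.14 × 6.022 × 10²³ × 2.754 × 10^-23 / 2 = 50.9 g/mol.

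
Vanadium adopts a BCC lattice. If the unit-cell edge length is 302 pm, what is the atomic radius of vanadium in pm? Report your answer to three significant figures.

In a BCC lattice, atoms touch along the body diagonal, so √3·a = 4r.
r = √3·a/4 = 1.7321 × 302 / 4 = 131 pm.

131 pm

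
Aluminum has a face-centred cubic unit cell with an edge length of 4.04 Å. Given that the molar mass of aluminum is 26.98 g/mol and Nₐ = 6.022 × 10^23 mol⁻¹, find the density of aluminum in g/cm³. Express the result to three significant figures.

An FCC unit cell contains Z = 4 atoms.
Cell volume: a³ = (4.04 Å)³ = (4.040 × 10^-8 cm)³ = 6.594 × 10^-23 cm³.
ρ = Z·M/(N_A·a³) = 4 × 26.98 / (6.022 × 10²³ × 6.594 × 10^-23) = 2.718 g/cm³.

2.72 g/cm³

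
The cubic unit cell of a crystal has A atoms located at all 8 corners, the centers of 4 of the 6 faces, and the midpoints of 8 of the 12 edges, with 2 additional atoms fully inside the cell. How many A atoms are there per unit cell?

7

Corner atoms are shared by 8 cells (1/8 each), face atoms by 2 (1/2 each), edge atoms by 4 (1/4 each), interior atoms are unshared.
Net atoms = 8 × 1/8 + 4 × 1/2 + 8 × 1/4 + 2 = 1 + 2 + 2 + 2 = 7.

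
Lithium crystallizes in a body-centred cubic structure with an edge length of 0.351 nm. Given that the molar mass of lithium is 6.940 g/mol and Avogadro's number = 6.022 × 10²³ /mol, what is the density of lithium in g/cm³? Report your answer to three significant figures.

0.533 g/cm³

A BCC unit cell contains Z = 2 atoms.
Cell volume: a³ = (0.351 nm)³ = (3.510 × 10^-8 cm)³ = 4.324 × 10^-23 cm³.
ρ = Z·M/(N_A·a³) = 2 × 6.940 / (6.022 × 10²³ × 4.324 × 10^-23) = 0.5330 g/cm³.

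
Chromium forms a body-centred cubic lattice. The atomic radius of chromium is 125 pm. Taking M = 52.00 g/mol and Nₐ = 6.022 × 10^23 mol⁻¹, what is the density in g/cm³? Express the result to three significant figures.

In a BCC lattice, atoms touch along the body diagonal, so √3·a = 4r, giving a = 288.7 pm = 2.887 × 10^-8 cm.
With Z = 2, ρ = Z·M/(N_A·a³) = 2 × 52.00 / (6.022 × 10²³ × 2.406 × 10^-23) = 7.179 g/cm³.

7.18 g/cm³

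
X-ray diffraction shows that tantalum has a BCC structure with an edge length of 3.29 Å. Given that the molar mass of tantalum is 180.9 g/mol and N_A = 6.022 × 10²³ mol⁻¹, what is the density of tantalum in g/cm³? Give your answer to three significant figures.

16.9 g/cm³

A BCC unit cell contains Z = 2 atoms.
Cell volume: a³ = (3.29 Å)³ = (3.290 × 10^-8 cm)³ = 3.561 × 10^-23 cm³.
ρ = Z·M/(N_A·a³) = 2 × 180.9 / (6.022 × 10²³ × 3.561 × 10^-23) = 16.87 g/cm³.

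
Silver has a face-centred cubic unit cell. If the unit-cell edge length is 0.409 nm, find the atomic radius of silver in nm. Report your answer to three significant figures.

In an FCC lattice, atoms touch along the face diagonal, so √2·a = 4r.
r = √2·a/4 = 1.4142 × 0.409 / 4 = 0.145 nm.

0.145 nm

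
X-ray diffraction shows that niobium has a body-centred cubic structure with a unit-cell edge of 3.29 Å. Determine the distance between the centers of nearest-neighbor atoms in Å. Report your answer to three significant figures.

In a BCC structure, atoms touch along the body diagonal, so √3·a = 4r; the nearest-neighbor distance equals 2r = 0.8660·a.
d = 0.8660 × 3.29 = 2.85 Å.

2.85 Å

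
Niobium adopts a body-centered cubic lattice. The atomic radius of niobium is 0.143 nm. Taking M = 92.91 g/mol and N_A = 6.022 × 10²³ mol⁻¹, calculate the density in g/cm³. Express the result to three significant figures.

In a BCC lattice, atoms touch along the body diagonal, so √3·a = 4r, giving a = 0.3302 nm = 3.302 × 10^-8 cm.
With Z = 2, ρ = Z·M/(N_A·a³) = 2 × 92.91 / (6.022 × 10²³ × 3.602 × 10^-23) = 8.567 g/cm³.

8.57 g/cm³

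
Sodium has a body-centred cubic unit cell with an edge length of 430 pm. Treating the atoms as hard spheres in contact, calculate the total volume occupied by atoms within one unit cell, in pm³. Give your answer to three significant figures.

In a BCC lattice atoms touch along the body diagonal, so √3·a = 4r, so r = 0.4330a = 186.2 pm.
V_atoms = Z × (4/3)πr³ = 2 × (4/3)π × (186.2)³ = 5.41 × 10^7 pm³.

5.41 × 10^7 pm³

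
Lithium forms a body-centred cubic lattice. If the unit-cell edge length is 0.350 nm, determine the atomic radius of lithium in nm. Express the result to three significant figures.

0.152 nm

In a BCC lattice, atoms touch along the body diagonal, so √3·a = 4r.
r = √3·a/4 = 1.7321 × 0.350 / 4 = 0.152 nm.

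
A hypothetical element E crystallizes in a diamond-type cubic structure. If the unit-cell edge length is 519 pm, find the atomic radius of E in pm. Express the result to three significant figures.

In a diamond cubic lattice, nearest neighbors lie along the body diagonal with √3·a = 8r.
r = √3·a/8 = 1.7321 × 519 / 8 = 112 pm.

112 pm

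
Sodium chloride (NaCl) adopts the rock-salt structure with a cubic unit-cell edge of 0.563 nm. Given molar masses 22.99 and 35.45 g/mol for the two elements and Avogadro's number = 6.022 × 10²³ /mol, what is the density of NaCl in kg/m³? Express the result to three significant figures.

2180 kg/m³

The rock-salt structure contains Z = 4 formula units per cell; M(NaCl) = 22.99 + 35.45 = 58.44 g/mol.
a³ = (5.630 × 10^-8 cm)³ = 1.785 × 10^-22 cm³.
ρ = 4 × 58.44 / (6.022 × 10²³ × 1.785 × 10^-22) = 2.175 g/cm³ = 2180 kg/m³.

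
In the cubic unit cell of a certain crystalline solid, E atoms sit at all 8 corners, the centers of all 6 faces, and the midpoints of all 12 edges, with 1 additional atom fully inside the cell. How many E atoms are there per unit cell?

Corner atoms are shared by 8 cells (1/8 each), face atoms by 2 (1/2 each), edge atoms by 4 (1/4 each), interior atoms are unshared.
Net atoms = 8 × 1/8 + 6 × 1/2 + 12 × 1/4 + 1 = 1 + 3 + 3 + 1 = 8.

8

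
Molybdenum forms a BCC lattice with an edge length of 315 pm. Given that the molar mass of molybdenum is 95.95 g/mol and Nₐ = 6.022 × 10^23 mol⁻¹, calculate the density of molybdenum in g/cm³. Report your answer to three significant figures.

A BCC unit cell contains Z = 2 atoms.
Cell volume: a³ = (315 pm)³ = (3.150 × 10^-8 cm)³ = 3.126 × 10^-23 cm³.
ρ = Z·M/(N_A·a³) = 2 × 95.95 / (6.022 × 10²³ × 3.126 × 10^-23) = 10.20 g/cm³.

10.2 g/cm³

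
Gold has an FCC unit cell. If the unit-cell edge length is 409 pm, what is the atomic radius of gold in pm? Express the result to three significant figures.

145 pm

In an FCC lattice, atoms touch along the face diagonal, so √2·a = 4r.
r = √2·a/4 = 1.4142 × 409 / 4 = 145 pm.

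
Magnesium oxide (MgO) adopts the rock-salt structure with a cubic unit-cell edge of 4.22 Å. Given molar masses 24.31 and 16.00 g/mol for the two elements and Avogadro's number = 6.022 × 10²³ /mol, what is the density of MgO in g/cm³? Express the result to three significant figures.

The rock-salt structure contains Z = 4 formula units per cell; M(MgO) = 24.31 + 16.00 = 40.31 g/mol.
a³ = (4.220 × 10^-8 cm)³ = 7.515 × 10^-23 cm³.
ρ = 4 × 40.31 / (6.022 × 10²³ × 7.515 × 10^-23) = 3.563 g/cm³.

3.56 g/cm³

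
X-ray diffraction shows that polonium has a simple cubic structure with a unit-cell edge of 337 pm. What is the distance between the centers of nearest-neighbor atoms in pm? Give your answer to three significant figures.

337 pm

In a simple cubic structure, atoms touch along the cell edge, so a = 2r; the nearest-neighbor distance equals 2r = 1.000·a.
d = 1.000 × 337 = 337 pm.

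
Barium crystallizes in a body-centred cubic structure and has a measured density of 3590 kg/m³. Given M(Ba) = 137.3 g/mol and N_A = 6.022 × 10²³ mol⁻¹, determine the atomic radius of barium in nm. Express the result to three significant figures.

0.218 nm

For a BCC cell (Z = 2), a³ = Z·M/(N_A·ρ) = 2 × 137.3 / (6.022 × 10²³ × 3.590) = 1.270 × 10^-22 cm³, so a = 5.027 × 10^-8 cm = 0.5027 nm.
Atoms touch along the body diagonal, so √3·a = 4r, so r = 0.4330 × a = 0.218 nm.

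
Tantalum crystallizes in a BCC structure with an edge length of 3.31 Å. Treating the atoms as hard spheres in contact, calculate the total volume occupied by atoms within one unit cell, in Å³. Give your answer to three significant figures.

In a BCC lattice atoms touch along the body diagonal, so √3·a = 4r, so r = 0.4330a = 1.433 Å.
V_atoms = Z × (4/3)πr³ = 2 × (4/3)π × (1.433)³ = 24.7 Å³.

24.7 Å³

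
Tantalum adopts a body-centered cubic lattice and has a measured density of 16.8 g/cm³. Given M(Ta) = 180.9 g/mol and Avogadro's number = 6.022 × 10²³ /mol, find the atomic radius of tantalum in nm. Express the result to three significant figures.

0.143 nm

For a BCC cell (Z = 2), a³ = Z·M/(N_A·ρ) = 2 × 180.9 / (6.022 × 10²³ × 16.80) = 3.576 × 10^-23 cm³, so a = 3.295 × 10^-8 cm = 0.3295 nm.
Atoms touch along the body diagonal, so √3·a = 4r, so r = 0.4330 × a = 0.143 nm.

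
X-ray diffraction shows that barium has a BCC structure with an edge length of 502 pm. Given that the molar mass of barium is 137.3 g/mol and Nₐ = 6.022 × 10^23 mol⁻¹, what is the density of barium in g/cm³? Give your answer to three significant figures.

A BCC unit cell contains Z = 2 atoms.
Cell volume: a³ = (502 pm)³ = (5.020 × 10^-8 cm)³ = 1.265 × 10^-22 cm³.
ρ = Z·M/(N_A·a³) = 2 × 137.3 / (6.022 × 10²³ × 1.265 × 10^-22) = 3.605 g/cm³.

3.60 g/cm³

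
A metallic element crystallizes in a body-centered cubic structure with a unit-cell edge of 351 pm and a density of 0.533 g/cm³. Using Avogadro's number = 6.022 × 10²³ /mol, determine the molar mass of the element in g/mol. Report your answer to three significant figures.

A BCC cell has Z = 2 atoms; a = 3.510 × 10^-8 cm.
M = ρ·N_A·a³/Z = 0.533 × 6.022 × 10²³ × 4.324 × 10^-23 / 2 = 6.94 g/mol.

6.94 g/mol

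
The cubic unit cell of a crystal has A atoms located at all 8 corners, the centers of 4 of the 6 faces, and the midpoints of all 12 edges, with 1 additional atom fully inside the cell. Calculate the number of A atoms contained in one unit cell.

Corner atoms are shared by 8 cells (1/8 each), face atoms by 2 (1/2 each), edge atoms by 4 (1/4 each), interior atoms are unshared.
Net atoms = 8 × 1/8 + 4 × 1/2 + 12 × 1/4 + 1 = 1 + 2 + 3 + 1 = 7.

7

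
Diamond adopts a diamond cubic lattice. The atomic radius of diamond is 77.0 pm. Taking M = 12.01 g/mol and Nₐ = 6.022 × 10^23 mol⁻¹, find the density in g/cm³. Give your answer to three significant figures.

In a diamond cubic lattice, nearest neighbors lie along the body diagonal with √3·a = 8r, giving a = 355.6 pm = 3.556 × 10^-8 cm.
With Z = 8, ρ = Z·M/(N_A·a³) = 8 × 12.01 / (6.022 × 10²³ × 4.498 × 10^-23) = 3.547 g/cm³.

3.55 g/cm³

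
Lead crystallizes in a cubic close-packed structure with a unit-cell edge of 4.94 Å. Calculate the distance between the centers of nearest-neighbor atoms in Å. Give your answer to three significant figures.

3.49 Å

In an FCC structure, atoms touch along the face diagonal, so √2·a = 4r; the nearest-neighbor distance equals 2r = 0.7071·a.
d = 0.7071 × 4.94 = 3.49 Å.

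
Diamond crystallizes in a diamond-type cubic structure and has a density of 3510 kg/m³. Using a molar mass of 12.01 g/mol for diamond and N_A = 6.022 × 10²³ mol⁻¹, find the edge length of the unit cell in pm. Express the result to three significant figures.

With Z = 8 atoms per diamond cubic cell, a³ = Z·M/(N_A·ρ) = 8 × 12.01 / (6.022 × 10²³ × 3.510 g/cm³) = 4.546 × 10^-23 cm³.
a = (4.546 × 10^-23)^(1/3) = 3.569 × 10^-8 cm = 357 pm.

357 pm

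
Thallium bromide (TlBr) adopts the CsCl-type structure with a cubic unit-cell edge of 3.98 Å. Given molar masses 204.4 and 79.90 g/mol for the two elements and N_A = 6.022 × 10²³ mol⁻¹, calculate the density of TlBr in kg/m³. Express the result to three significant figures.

The CsCl-type structure contains Z = 1 formula unit per cell; M(TlBr) = 204.4 + 79.90 = 284.3 g/mol.
a³ = (3.980 × 10^-8 cm)³ = 6.304 × 10^-23 cm³.
ρ = 1 × 284.3 / (6.022 × 10²³ × 6.304 × 10^-23) = 7.488 g/cm³ = 7490 kg/m³.

7490 kg/m³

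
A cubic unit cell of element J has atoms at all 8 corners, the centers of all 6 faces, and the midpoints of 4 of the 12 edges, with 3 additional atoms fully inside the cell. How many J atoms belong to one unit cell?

Corner atoms are shared by 8 cells (1/8 each), face atoms by 2 (1/2 each), edge atoms by 4 (1/4 each), interior atoms are unshared.
Net atoms = 8 × 1/8 + 6 × 1/2 + 4 × 1/4 + 3 = 1 + 3 + 1 + 3 = 8.

8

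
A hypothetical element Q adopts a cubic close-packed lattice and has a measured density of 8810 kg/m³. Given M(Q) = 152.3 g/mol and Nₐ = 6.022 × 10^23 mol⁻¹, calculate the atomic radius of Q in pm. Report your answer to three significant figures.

172 pm

For an FCC cell (Z = 4), a³ = Z·M/(N_A·ρ) = 4 × 152.3 / (6.022 × 10²³ × 8.810) = 1.148 × 10^-22 cm³, so a = 4.861 × 10^-8 cm = 486.1 pm.
Atoms touch along the face diagonal, so √2·a = 4r, so r = 0.3536 × a = 172 pm.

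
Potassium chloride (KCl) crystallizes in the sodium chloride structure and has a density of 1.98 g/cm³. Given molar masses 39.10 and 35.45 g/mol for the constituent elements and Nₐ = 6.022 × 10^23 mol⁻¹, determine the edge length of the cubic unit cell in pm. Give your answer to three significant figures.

M(KCl) = 74.55 g/mol; Z = 4 formula units per cell.
a³ = Z·M/(N_A·ρ) = 4 × 74.55 / (6.022 × 10²³ × 1.98) = 2.501 × 10^-22 cm³, so a = 6.300 × 10^-8 cm = 630 pm.

630 pm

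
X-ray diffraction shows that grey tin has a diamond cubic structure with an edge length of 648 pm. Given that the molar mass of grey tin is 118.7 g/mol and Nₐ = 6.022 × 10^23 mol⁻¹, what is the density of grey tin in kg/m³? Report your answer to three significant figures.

5800 kg/m³

A diamond cubic unit cell contains Z = 8 atoms.
Cell volume: a³ = (648 pm)³ = (6.480 × 10^-8 cm)³ = 2.721 × 10^-22 cm³.
ρ = Z·M/(N_A·a³) = 8 × 118.7 / (6.022 × 10²³ × 2.721 × 10^-22) = 5.795 g/cm³ = 5800 kg/m³.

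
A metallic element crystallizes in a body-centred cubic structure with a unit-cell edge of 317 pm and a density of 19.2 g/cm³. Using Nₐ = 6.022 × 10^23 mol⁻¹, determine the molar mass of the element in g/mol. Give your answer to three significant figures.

A BCC cell has Z = 2 atoms; a = 3.170 × 10^-8 cm.
M = ρ·N_A·a³/Z = 19.2 × 6.022 × 10²³ × 3.186 × 10^-23 / 2 = 184 g/mol.

184 g/mol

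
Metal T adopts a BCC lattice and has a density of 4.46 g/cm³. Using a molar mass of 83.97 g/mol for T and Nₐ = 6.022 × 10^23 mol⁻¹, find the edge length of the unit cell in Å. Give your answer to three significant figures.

With Z = 2 atoms per BCC cell, a³ = Z·M/(N_A·ρ) = 2 × 83.97 / (6.022 × 10²³ × 4.460 g/cm³) = 6.253 × 10^-23 cm³.
a = (6.253 × 10^-23)^(1/3) = 3.969 × 10^-8 cm = 3.97 Å.

3.97 Å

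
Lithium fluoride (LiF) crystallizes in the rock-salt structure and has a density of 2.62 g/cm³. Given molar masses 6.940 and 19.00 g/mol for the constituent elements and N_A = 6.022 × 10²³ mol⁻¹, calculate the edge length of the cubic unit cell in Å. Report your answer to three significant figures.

4.04 Å

M(LiF) = 25.94 g/mol; Z = 4 formula units per cell.
a³ = Z·M/(N_A·ρ) = 4 × 25.94 / (6.022 × 10²³ × 2.62) = 6.576 × 10^-23 cm³, so a = 4.036 × 10^-8 cm = 4.04 Å.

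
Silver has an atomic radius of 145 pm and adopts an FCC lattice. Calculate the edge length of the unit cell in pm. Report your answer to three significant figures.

410 pm

In an FCC lattice, atoms touch along the face diagonal, so √2·a = 4r.
a = 4r/√2 = 4 × 145 / 1.4142 = 410 pm.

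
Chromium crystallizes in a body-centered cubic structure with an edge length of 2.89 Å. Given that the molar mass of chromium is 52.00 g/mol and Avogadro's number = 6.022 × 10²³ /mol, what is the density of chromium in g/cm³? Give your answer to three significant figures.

7.15 g/cm³

A BCC unit cell contains Z = 2 atoms.
Cell volume: a³ = (2.89 Å)³ = (2.890 × 10^-8 cm)³ = 2.414 × 10^-23 cm³.
ρ = Z·M/(N_A·a³) = 2 × 52.00 / (6.022 × 10²³ × 2.414 × 10^-23) = 7.155 g/cm³.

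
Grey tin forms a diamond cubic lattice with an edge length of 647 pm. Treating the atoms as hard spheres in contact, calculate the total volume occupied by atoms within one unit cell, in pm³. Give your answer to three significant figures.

In a diamond cubic lattice nearest neighbors lie along the body diagonal with √3·a = 8r, so r = 0.2165a = 140.1 pm.
V_atoms = Z × (4/3)πr³ = 8 × (4/3)π × (140.1)³ = 9.21 × 10^7 pm³.

9.21 × 10^7 pm³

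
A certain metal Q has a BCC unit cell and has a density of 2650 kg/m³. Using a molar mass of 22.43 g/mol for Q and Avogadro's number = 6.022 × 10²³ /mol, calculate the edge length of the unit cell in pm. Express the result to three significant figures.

With Z = 2 atoms per BCC cell, a³ = Z·M/(N_A·ρ) = 2 × 22.43 / (6.022 × 10²³ × 2.650 g/cm³) = 2.811 × 10^-23 cm³.
a = (2.811 × 10^-23)^(1/3) = 3.041 × 10^-8 cm = 304 pm.

304 pm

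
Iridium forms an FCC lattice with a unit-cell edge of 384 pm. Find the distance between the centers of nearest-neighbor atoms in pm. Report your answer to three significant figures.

272 pm

In an FCC structure, atoms touch along the face diagonal, so √2·a = 4r; the nearest-neighbor distance equals 2r = 0.7071·a.
d = 0.7071 × 384 = 272 pm.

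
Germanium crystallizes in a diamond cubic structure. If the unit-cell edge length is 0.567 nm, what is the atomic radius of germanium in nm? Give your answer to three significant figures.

0.123 nm

In a diamond cubic lattice, nearest neighbors lie along the body diagonal with √3·a = 8r.
r = √3·a/8 = 1.7321 × 0.567 / 8 = 0.123 nm.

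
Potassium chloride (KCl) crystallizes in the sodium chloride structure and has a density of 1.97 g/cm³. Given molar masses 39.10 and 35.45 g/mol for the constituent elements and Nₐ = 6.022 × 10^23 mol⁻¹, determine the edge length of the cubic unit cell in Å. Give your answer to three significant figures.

6.31 Å

M(KCl) = 74.55 g/mol; Z = 4 formula units per cell.
a³ = Z·M/(N_A·ρ) = 4 × 74.55 / (6.022 × 10²³ × 1.97) = 2.514 × 10^-22 cm³, so a = 6.311 × 10^-8 cm = 6.31 Å.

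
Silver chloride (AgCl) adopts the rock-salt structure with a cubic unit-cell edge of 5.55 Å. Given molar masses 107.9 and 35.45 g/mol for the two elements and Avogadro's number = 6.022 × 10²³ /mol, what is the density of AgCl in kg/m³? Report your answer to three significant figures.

5570 kg/m³

The rock-salt structure contains Z = 4 formula units per cell; M(AgCl) = 107.9 + 35.45 = 143.35 g/mol.
a³ = (5.550 × 10^-8 cm)³ = 1.710 × 10^-22 cm³.
ρ = 4 × 143.35 / (6.022 × 10²³ × 1.710 × 10^-22) = 5.570 g/cm³ = 5570 kg/m³.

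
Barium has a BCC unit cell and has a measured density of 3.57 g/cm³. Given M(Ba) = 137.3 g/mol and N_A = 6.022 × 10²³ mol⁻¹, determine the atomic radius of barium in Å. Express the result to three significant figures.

For a BCC cell (Z = 2), a³ = Z·M/(N_A·ρ) = 2 × 137.3 / (6.022 × 10²³ × 3.570) = 1.277 × 10^-22 cm³, so a = 5.036 × 10^-8 cm = 5.036 Å.
Atoms touch along the body diagonal, so √3·a = 4r, so r = 0.4330 × a = 2.18 Å.

2.18 Å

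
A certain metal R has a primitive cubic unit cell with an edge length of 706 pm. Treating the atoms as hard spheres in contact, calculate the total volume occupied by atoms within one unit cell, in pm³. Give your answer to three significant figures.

1.84 × 10^8 pm³

In a simple cubic lattice atoms touch along the cell edge, so a = 2r, so r = 0.5000a = 353.0 pm.
V_atoms = Z × (4/3)πr³ = 1 × (4/3)π × (353.0)³ = 1.84 × 10^8 pm³.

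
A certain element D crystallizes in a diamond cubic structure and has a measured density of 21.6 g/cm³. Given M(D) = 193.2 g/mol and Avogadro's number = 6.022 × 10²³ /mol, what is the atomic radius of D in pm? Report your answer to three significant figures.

106 pm

For a diamond cubic cell (Z = 8), a³ = Z·M/(N_A·ρ) = 8 × 193.2 / (6.022 × 10²³ × 21.60) = 1.188 × 10^-22 cm³, so a = 4.916 × 10^-8 cm = 491.6 pm.
Nearest neighbors lie along the body diagonal with √3·a = 8r, so r = 0.2165 × a = 106 pm.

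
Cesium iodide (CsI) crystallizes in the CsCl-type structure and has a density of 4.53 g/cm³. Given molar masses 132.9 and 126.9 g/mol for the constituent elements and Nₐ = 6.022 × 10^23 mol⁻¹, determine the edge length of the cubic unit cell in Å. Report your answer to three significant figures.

M(CsI) = 259.8 g/mol; Z = 1 formula unit per cell.
a³ = Z·M/(N_A·ρ) = 1 × 259.8 / (6.022 × 10²³ × 4.53) = 9.524 × 10^-23 cm³, so a = 4.567 × 10^-8 cm = 4.57 Å.

4.57 Å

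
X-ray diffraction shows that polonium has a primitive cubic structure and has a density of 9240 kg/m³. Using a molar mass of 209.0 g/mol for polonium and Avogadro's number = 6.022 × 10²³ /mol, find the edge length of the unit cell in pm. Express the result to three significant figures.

With Z = 1 atom per simple cubic cell, a³ = Z·M/(N_A·ρ) = 1 × 209.0 / (6.022 × 10²³ × 9.240 g/cm³) = 3.756 × 10^-23 cm³.
a = (3.756 × 10^-23)^(1/3) = 3.349 × 10^-8 cm = 335 pm.

335 pm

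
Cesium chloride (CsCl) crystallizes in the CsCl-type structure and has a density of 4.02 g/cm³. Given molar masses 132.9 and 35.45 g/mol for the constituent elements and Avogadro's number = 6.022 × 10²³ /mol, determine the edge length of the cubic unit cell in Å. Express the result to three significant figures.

M(CsCl) = 168.35 g/mol; Z = 1 formula unit per cell.
a³ = Z·M/(N_A·ρ) = 1 × 168.35 / (6.022 × 10²³ × 4.02) = 6.954 × 10^-23 cm³, so a = 4.112 × 10^-8 cm = 4.11 Å.

4.11 Å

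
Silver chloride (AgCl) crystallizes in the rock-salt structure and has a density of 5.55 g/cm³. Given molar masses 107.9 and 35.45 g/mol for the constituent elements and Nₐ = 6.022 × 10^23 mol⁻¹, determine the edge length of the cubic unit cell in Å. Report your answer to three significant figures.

5.56 Å

M(AgCl) = 143.35 g/mol; Z = 4 formula units per cell.
a³ = Z·M/(N_A·ρ) = 4 × 143.35 / (6.022 × 10²³ × 5.55) = 1.716 × 10^-22 cm³, so a = 5.557 × 10^-8 cm = 5.56 Å.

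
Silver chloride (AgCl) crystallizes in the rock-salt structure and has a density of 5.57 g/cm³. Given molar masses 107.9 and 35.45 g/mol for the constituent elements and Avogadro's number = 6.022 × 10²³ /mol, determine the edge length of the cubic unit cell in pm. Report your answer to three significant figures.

M(AgCl) = 143.35 g/mol; Z = 4 formula units per cell.
a³ = Z·M/(N_A·ρ) = 4 × 143.35 / (6.022 × 10²³ × 5.57) = 1.709 × 10^-22 cm³, so a = 5.550 × 10^-8 cm = 555 pm.

555 pm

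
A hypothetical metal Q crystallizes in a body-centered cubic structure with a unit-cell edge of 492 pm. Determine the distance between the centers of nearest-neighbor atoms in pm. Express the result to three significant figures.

In a BCC structure, atoms touch along the body diagonal, so √3·a = 4r; the nearest-neighbor distance equals 2r = 0.8660·a.
d = 0.8660 × 492 = 426 pm.

426 pm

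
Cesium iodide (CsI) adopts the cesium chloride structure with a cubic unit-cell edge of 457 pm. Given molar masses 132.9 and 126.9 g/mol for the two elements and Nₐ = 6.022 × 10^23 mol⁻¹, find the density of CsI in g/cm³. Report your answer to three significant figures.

4.52 g/cm³

The cesium chloride structure contains Z = 1 formula unit per cell; M(CsI) = 132.9 + 126.9 = 259.8 g/mol.
a³ = (4.570 × 10^-8 cm)³ = 9.544 × 10^-23 cm³.
ρ = 1 × 259.8 / (6.022 × 10²³ × 9.544 × 10^-23) = 4.520 g/cm³.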